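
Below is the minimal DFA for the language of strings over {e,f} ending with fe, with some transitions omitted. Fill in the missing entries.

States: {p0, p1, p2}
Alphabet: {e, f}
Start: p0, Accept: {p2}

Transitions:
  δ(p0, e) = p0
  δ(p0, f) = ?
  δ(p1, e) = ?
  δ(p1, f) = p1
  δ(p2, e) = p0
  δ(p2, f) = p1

From the language and accept set, identify what each state tracks — p0: no suffix match; p1: one trailing f; p2: suffix is fe.
Each missing δ(q, a) is the state matching the new tracked value after reading a.
δ(p0, f) = p1; δ(p1, e) = p2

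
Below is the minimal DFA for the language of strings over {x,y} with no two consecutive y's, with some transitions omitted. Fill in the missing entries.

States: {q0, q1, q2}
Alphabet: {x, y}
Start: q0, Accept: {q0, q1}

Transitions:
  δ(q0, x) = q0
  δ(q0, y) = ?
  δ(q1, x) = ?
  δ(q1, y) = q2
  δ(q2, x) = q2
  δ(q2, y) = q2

From the language and accept set, identify what each state tracks — q0: last symbol not y (ok); q1: last symbol y (ok); q2: saw yy (dead).
Each missing δ(q, a) is the state matching the new tracked value after reading a.
δ(q0, y) = q1; δ(q1, x) = q0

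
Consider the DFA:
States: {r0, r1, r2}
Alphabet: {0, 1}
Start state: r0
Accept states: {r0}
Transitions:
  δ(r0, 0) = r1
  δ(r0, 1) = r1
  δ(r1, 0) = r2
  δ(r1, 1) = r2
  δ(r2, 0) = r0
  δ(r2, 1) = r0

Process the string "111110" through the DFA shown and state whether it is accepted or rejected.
Processing string "111110":
  r0 --1--> r1
  r1 --1--> r2
  r2 --1--> r0
  r0 --1--> r1
  r1 --1--> r2
  r2 --0--> r0
Final state: r0
Accept states: {r0}
Yes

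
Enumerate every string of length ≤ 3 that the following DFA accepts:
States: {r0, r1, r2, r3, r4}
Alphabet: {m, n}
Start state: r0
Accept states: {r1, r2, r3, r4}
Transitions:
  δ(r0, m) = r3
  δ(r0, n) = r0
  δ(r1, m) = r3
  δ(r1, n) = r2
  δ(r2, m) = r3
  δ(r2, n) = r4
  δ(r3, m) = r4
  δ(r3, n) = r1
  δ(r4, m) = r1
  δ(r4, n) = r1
m, mm, mn, nm, mmm, mmn, mnm, mnn, nmm, nmn, nnm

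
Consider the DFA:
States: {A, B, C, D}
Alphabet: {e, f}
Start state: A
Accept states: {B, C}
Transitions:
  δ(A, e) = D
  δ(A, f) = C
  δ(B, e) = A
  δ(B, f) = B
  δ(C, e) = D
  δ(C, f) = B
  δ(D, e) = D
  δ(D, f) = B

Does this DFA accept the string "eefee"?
Processing string "eefee":
  A --e--> D
  D --e--> D
  D --f--> B
  B --e--> A
  A --e--> D
Final state: D
Accept states: {B, C}
No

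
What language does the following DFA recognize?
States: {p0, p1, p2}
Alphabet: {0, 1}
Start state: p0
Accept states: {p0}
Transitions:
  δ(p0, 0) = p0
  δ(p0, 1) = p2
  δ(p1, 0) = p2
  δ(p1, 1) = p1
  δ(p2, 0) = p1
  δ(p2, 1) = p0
Testing a few strings:
  '10' → reject
  '1' → reject
  '0101' → reject
  '01' → reject
State roles: p0=value ≡ 0 (mod 3); p1=value ≡ 2 (mod 3); p2=value ≡ 1 (mod 3)
All binary strings representing a multiple of 3 (read in base 2; leading zeros allowed and ε counts as 0)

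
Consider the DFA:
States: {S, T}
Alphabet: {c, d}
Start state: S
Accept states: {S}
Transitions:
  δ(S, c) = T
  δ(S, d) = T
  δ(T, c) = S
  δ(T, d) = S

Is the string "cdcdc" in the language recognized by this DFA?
Processing string "cdcdc":
  S --c--> T
  T --d--> S
  S --c--> T
  T --d--> S
  S --c--> T
Final state: T
Accept states: {S}
No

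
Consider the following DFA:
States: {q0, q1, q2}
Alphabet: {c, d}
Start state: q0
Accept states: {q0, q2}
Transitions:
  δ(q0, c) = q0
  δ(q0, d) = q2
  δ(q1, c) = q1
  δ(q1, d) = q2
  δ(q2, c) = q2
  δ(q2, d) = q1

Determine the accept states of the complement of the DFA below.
Complement accept states = All states \ Original accept states
= {q0, q1, q2} \ {q0, q2}
{q1}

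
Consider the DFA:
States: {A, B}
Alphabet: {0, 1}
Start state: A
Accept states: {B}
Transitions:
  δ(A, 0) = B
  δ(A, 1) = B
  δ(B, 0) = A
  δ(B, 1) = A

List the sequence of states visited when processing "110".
read '1': A → B
  read '1': B → A
  read '0': A → B
A -> B -> A -> B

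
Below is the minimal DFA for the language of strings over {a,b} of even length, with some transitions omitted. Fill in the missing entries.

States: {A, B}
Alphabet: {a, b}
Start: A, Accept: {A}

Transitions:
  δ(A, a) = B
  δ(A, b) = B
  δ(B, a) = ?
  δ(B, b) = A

From the language and accept set, identify what each state tracks — A: even length so far; B: odd length so far.
Each missing δ(q, a) is the state matching the new tracked value after reading a.
δ(B, a) = A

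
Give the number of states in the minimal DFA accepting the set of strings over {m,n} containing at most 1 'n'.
By Myhill–Nerode, count the distinguishable equivalence classes: 3 classes — having seen 0, 1, or >1 copies of 'n'; counts 0 through 1 are accepting and >1 is dead.
3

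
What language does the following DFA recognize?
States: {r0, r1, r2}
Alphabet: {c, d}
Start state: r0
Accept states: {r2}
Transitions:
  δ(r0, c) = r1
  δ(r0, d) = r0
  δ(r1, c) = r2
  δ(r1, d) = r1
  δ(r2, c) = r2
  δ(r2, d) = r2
Testing a few strings:
  'c' → reject
  'cd' → reject
  'cddc' → accept
  'ddd' → reject
State roles: r0=zero c's seen; r1=one c seen; r2=≥ two c's seen
All strings over {c,d} containing at least two c's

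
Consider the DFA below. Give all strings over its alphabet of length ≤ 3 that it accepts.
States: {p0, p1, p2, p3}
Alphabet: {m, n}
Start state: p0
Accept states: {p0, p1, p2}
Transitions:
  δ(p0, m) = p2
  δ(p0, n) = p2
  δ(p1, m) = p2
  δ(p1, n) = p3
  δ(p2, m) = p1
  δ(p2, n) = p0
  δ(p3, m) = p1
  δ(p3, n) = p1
ε, m, n, mm, mn, nm, nn, mmm, mnm, mnn, nmm, nnm, nnn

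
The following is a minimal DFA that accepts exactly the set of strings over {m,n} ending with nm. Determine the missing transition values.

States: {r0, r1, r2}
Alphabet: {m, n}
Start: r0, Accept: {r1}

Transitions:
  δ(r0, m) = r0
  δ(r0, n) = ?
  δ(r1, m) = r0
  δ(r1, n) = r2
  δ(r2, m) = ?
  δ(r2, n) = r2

From the language and accept set, identify what each state tracks — r0: no suffix match; r1: suffix is nm; r2: one trailing n.
Each missing δ(q, a) is the state matching the new tracked value after reading a.
δ(r0, n) = r2; δ(r2, m) = r1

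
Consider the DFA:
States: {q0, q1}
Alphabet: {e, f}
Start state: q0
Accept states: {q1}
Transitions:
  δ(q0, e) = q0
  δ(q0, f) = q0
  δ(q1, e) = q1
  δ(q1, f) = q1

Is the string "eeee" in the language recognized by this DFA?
Processing string "eeee":
  q0 --e--> q0
  q0 --e--> q0
  q0 --e--> q0
  q0 --e--> q0
Final state: q0
Accept states: {q1}
No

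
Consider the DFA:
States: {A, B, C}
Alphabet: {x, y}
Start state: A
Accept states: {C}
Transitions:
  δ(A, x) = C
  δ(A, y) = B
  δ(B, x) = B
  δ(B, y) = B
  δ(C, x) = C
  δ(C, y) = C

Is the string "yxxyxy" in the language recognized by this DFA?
Processing string "yxxyxy":
  A --y--> B
  B --x--> B
  B --x--> B
  B --y--> B
  B --x--> B
  B --y--> B
Final state: B
Accept states: {C}
No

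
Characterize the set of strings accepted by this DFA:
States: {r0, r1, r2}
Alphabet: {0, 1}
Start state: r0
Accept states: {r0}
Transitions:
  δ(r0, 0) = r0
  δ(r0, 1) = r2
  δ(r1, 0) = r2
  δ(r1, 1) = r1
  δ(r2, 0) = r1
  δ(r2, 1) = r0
Testing a few strings:
  '101' → reject
  '11' → accept
  '10' → reject
  '00' → accept
State roles: r0=value ≡ 0 (mod 3); r1=value ≡ 2 (mod 3); r2=value ≡ 1 (mod 3)
All binary strings representing a multiple of 3 (read in base 2; leading zeros allowed and ε counts as 0)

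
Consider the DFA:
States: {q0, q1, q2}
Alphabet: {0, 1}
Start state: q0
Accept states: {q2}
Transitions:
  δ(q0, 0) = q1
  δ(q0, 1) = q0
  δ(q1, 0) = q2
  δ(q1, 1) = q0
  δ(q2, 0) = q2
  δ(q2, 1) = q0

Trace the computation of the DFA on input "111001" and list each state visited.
read '1': q0 → q0
  read '1': q0 → q0
  read '1': q0 → q0
  read '0': q0 → q1
  read '0': q1 → q2
  read '1': q2 → q0
q0 -> q0 -> q0 -> q0 -> q1 -> q2 -> q0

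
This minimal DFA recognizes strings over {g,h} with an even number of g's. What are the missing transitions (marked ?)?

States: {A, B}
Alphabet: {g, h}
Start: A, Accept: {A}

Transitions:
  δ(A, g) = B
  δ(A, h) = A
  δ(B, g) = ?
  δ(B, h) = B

From the language and accept set, identify what each state tracks — A: even number of g's so far; B: odd number of g's so far.
Each missing δ(q, a) is the state matching the new tracked value after reading a.
δ(B, g) = A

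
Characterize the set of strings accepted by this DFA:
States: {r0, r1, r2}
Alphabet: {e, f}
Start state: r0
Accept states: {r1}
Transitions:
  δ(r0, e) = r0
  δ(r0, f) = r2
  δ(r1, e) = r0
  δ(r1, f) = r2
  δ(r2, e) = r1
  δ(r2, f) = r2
Testing a few strings:
  'f' → reject
  'e' → reject
  'feff' → reject
  'effe' → accept
State roles: r0=no suffix match; r1=suffix is fe; r2=one trailing f
All strings over {e,f} ending with fe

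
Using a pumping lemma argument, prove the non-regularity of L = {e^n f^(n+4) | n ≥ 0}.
Assume L is regular with pumping length p. Idea: pumping the e-block breaks the fixed offset of 4.
Choose s = e^p f^(p+4) ∈ L. By the pumping lemma, s = xyz with |xy| ≤ p, |y| > 0, so y = e^k with k ≥ 1. Then xy²z = e^(p+k) f^(p+4). For this to be in L we would need p+4 = (p+k)+4, i.e. k = 0, contradicting k ≥ 1. So xy²z ∉ L.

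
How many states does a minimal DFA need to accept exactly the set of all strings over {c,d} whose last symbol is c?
By Myhill–Nerode, count the distinguishable equivalence classes: 2^1 = 2 classes — the DFA must remember the last 1 symbol read; every pair of distinct length-1 suffixes is distinguishable by some continuation.
2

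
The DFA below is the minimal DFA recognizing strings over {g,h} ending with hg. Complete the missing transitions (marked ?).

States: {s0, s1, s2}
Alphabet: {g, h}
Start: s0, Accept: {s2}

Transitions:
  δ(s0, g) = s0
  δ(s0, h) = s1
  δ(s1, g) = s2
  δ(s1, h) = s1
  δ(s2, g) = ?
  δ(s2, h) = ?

From the language and accept set, identify what each state tracks — s0: no suffix match; s1: one trailing h; s2: suffix is hg.
Each missing δ(q, a) is the state matching the new tracked value after reading a.
δ(s2, g) = s0; δ(s2, h) = s1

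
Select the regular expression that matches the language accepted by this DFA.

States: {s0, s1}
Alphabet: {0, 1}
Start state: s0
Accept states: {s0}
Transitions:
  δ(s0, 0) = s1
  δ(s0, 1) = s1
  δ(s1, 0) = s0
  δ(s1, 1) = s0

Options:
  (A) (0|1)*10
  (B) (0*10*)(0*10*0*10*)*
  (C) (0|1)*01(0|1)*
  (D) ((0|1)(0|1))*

Check each option against the DFA on short strings; one disagreement eliminates an option:
  (A) (0|1)*10: on ε the DFA stays in s0 and accepts (s0 ∈ Accept), but the regex does not match it → eliminate
  (B) (0*10*)(0*10*0*10*)*: on ε the DFA stays in s0 and accepts (s0 ∈ Accept), but the regex does not match it → eliminate
  (C) (0|1)*01(0|1)*: on ε the DFA stays in s0 and accepts (s0 ∈ Accept), but the regex does not match it → eliminate
  (D) ((0|1)(0|1))*: agrees with the DFA on every string of length ≤ 6
Only (D) is consistent with the DFA.
(D) ((0|1)(0|1))*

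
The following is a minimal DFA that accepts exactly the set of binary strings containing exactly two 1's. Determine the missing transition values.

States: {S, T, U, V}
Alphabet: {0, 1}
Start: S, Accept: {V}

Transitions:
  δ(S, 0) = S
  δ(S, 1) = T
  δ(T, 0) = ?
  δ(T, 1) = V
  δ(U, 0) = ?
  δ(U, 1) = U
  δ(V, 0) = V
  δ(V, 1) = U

From the language and accept set, identify what each state tracks — S: zero 1's; T: one 1; U: ≥ three 1's (dead); V: two 1's.
Each missing δ(q, a) is the state matching the new tracked value after reading a.
δ(T, 0) = T; δ(U, 0) = U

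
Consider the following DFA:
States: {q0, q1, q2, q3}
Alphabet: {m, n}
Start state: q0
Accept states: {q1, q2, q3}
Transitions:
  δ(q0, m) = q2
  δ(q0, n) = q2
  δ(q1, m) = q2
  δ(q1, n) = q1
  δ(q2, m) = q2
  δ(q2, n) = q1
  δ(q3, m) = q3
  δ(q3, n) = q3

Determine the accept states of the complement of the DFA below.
Complement accept states = All states \ Original accept states
= {q0, q1, q2, q3} \ {q1, q2, q3}
{q0}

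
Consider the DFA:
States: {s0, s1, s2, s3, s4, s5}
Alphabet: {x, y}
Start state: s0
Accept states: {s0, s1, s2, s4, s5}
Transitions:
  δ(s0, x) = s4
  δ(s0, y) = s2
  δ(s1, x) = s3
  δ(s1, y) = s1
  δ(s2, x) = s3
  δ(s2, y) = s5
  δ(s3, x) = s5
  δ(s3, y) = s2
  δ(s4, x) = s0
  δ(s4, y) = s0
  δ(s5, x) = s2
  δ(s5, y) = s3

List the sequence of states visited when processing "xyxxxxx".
read 'x': s0 → s4
  read 'y': s4 → s0
  read 'x': s0 → s4
  read 'x': s4 → s0
  read 'x': s0 → s4
  read 'x': s4 → s0
  read 'x': s0 → s4
s0 -> s4 -> s0 -> s4 -> s0 -> s4 -> s0 -> s4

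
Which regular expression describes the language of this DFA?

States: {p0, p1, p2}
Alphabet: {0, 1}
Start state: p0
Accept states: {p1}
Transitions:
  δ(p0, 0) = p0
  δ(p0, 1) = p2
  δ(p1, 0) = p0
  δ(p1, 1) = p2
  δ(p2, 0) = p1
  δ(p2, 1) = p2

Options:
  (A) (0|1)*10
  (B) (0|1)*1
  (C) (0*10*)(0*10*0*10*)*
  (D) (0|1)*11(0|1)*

Check each option against the DFA on short strings; one disagreement eliminates an option:
  (A) (0|1)*10: agrees with the DFA on every string of length ≤ 6
  (B) (0|1)*1: on '1' the DFA goes p0 → p2 and rejects (p2 ∉ Accept), but the regex matches it → eliminate
  (C) (0*10*)(0*10*0*10*)*: on '1' the DFA goes p0 → p2 and rejects (p2 ∉ Accept), but the regex matches it → eliminate
  (D) (0|1)*11(0|1)*: on '10' the DFA goes p0 → p2 → p1 and accepts (p1 ∈ Accept), but the regex does not match it → eliminate
Only (A) is consistent with the DFA.
(A) (0|1)*10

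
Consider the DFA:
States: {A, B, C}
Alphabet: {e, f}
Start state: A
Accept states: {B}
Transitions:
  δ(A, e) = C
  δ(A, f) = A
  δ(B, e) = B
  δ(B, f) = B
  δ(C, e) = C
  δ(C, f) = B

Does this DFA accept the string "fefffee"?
Processing string "fefffee":
  A --f--> A
  A --e--> C
  C --f--> B
  B --f--> B
  B --f--> B
  B --e--> B
  B --e--> B
Final state: B
Accept states: {B}
Yes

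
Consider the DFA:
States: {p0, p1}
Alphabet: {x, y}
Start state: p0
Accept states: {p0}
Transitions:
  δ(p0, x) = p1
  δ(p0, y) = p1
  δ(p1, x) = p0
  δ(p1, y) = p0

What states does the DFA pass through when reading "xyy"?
read 'x': p0 → p1
  read 'y': p1 → p0
  read 'y': p0 → p1
p0 -> p1 -> p0 -> p1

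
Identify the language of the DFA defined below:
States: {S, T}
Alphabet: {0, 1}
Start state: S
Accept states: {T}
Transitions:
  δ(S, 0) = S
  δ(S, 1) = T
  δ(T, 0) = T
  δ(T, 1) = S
Testing a few strings:
  '1' → accept
  '101' → reject
  '10' → accept
  '00' → reject
State roles: S=even number of 1's so far; T=odd number of 1's so far
All binary strings with an odd number of 1's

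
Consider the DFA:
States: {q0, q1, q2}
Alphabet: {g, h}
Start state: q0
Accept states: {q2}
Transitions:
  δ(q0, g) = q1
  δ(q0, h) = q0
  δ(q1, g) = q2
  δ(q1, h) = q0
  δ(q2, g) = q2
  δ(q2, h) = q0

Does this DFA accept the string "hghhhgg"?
Processing string "hghhhgg":
  q0 --h--> q0
  q0 --g--> q1
  q1 --h--> q0
  q0 --h--> q0
  q0 --h--> q0
  q0 --g--> q1
  q1 --g--> q2
Final state: q2
Accept states: {q2}
Yes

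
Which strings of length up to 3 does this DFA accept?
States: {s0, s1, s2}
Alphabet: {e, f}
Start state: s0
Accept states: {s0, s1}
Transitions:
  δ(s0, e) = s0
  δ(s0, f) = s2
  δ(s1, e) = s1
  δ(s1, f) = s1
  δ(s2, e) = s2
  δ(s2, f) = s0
ε, e, ee, ff, eee, eff, fef, ffe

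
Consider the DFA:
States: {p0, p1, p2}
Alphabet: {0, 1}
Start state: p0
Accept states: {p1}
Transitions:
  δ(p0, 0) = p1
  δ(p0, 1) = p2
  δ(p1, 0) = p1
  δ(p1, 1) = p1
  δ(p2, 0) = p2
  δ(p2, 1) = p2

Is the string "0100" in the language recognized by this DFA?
Processing string "0100":
  p0 --0--> p1
  p1 --1--> p1
  p1 --0--> p1
  p1 --0--> p1
Final state: p1
Accept states: {p1}
Yes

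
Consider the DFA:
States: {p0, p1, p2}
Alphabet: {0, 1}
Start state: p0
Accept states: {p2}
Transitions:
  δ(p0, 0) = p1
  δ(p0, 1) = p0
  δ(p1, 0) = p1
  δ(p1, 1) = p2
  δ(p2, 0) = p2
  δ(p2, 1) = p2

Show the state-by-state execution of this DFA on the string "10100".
read '1': p0 → p0
  read '0': p0 → p1
  read '1': p1 → p2
  read '0': p2 → p2
  read '0': p2 → p2
p0 -> p0 -> p1 -> p2 -> p2 -> p2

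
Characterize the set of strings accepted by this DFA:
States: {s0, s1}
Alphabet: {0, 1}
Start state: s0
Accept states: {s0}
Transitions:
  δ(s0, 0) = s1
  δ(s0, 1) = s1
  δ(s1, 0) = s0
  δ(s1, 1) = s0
Testing a few strings:
  '00' → accept
  '1' → reject
  '111' → reject
  '11' → accept
State roles: s0=even length so far; s1=odd length so far
All binary strings of even length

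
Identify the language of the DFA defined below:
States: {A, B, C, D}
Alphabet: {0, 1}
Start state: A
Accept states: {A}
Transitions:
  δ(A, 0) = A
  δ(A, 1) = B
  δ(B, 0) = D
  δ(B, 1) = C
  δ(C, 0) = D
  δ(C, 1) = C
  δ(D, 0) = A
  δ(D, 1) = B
Testing a few strings:
  '11' → reject
  '111' → reject
  '001' → reject
  '01' → reject
State roles: A=value ≡ 0 (mod 4); B=value ≡ 1 (mod 4); C=value ≡ 3 (mod 4); D=value ≡ 2 (mod 4)
All binary strings representing a multiple of 4 (read in base 2; leading zeros allowed and ε counts as 0)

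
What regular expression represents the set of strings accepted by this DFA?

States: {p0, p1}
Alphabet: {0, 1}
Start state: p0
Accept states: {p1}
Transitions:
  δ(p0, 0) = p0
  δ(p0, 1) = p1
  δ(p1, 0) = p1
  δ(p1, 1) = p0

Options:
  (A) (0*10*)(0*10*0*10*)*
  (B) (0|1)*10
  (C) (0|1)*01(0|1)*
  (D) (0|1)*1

Check each option against the DFA on short strings; one disagreement eliminates an option:
  (A) (0*10*)(0*10*0*10*)*: agrees with the DFA on every string of length ≤ 6
  (B) (0|1)*10: on '1' the DFA goes p0 → p1 and accepts (p1 ∈ Accept), but the regex does not match it → eliminate
  (C) (0|1)*01(0|1)*: on '1' the DFA goes p0 → p1 and accepts (p1 ∈ Accept), but the regex does not match it → eliminate
  (D) (0|1)*1: on '10' the DFA goes p0 → p1 → p1 and accepts (p1 ∈ Accept), but the regex does not match it → eliminate
Only (A) is consistent with the DFA.
(A) (0*10*)(0*10*0*10*)*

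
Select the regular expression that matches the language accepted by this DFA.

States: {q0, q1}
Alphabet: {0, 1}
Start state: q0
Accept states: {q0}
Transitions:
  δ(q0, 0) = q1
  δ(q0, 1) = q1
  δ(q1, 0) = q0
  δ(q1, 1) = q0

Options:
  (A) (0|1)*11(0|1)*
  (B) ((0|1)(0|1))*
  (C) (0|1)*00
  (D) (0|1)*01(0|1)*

Check each option against the DFA on short strings; one disagreement eliminates an option:
  (A) (0|1)*11(0|1)*: on ε the DFA stays in q0 and accepts (q0 ∈ Accept), but the regex does not match it → eliminate
  (B) ((0|1)(0|1))*: agrees with the DFA on every string of length ≤ 6
  (C) (0|1)*00: on ε the DFA stays in q0 and accepts (q0 ∈ Accept), but the regex does not match it → eliminate
  (D) (0|1)*01(0|1)*: on ε the DFA stays in q0 and accepts (q0 ∈ Accept), but the regex does not match it → eliminate
Only (B) is consistent with the DFA.
(B) ((0|1)(0|1))*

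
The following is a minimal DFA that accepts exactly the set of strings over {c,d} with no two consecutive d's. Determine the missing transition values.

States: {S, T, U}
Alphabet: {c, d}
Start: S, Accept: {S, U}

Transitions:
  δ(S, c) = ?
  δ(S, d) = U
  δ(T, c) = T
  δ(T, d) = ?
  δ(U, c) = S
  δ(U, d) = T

From the language and accept set, identify what each state tracks — S: last symbol not d (ok); T: saw dd (dead); U: last symbol d (ok).
Each missing δ(q, a) is the state matching the new tracked value after reading a.
δ(S, c) = S; δ(T, d) = T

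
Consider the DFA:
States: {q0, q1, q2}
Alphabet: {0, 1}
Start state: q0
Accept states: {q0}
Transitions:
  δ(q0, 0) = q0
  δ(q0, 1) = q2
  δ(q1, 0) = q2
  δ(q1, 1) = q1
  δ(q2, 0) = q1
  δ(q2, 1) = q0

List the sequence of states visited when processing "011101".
read '0': q0 → q0
  read '1': q0 → q2
  read '1': q2 → q0
  read '1': q0 → q2
  read '0': q2 → q1
  read '1': q1 → q1
q0 -> q0 -> q2 -> q0 -> q2 -> q1 -> q1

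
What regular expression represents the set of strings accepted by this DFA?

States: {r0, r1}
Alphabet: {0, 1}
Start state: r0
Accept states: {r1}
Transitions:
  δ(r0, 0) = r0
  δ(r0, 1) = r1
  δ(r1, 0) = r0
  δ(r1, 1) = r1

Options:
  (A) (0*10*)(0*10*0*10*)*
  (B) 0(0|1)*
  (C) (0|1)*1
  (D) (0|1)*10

Check each option against the DFA on short strings; one disagreement eliminates an option:
  (A) (0*10*)(0*10*0*10*)*: on '10' the DFA goes r0 → r1 → r0 and rejects (r0 ∉ Accept), but the regex matches it → eliminate
  (B) 0(0|1)*: on '0' the DFA goes r0 → r0 and rejects (r0 ∉ Accept), but the regex matches it → eliminate
  (C) (0|1)*1: agrees with the DFA on every string of length ≤ 6
  (D) (0|1)*10: on '1' the DFA goes r0 → r1 and accepts (r1 ∈ Accept), but the regex does not match it → eliminate
Only (C) is consistent with the DFA.
(C) (0|1)*1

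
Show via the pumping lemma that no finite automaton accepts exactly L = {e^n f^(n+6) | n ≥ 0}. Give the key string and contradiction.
Assume L is regular with pumping length p. Idea: pumping the e-block breaks the fixed offset of 6.
Choose s = e^p f^(p+6) ∈ L. By the pumping lemma, s = xyz with |xy| ≤ p, |y| > 0, so y = e^k with k ≥ 1. Then xy²z = e^(p+k) f^(p+6). For this to be in L we would need p+6 = (p+k)+6, i.e. k = 0, contradicting k ≥ 1. So xy²z ∉ L.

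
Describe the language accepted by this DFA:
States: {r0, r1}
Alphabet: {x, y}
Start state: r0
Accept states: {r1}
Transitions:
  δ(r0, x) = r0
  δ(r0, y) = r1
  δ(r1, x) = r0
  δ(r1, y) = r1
Testing a few strings:
  'xy' → accept
  'xyx' → reject
  'xxx' → reject
  'yx' → reject
State roles: r0=last symbol not y; r1=last symbol is y
All strings over {x,y} ending with y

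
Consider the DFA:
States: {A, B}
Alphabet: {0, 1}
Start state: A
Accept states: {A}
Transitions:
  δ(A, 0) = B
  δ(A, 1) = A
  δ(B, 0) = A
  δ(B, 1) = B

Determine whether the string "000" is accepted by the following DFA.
Processing string "000":
  A --0--> B
  B --0--> A
  A --0--> B
Final state: B
Accept states: {A}
No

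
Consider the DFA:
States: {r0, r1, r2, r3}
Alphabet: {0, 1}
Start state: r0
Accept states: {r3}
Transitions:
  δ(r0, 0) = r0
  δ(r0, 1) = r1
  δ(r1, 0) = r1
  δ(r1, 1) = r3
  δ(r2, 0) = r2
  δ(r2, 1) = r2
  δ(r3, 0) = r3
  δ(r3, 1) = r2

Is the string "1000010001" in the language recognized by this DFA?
Processing string "1000010001":
  r0 --1--> r1
  r1 --0--> r1
  r1 --0--> r1
  r1 --0--> r1
  r1 --0--> r1
  r1 --1--> r3
  r3 --0--> r3
  r3 --0--> r3
  r3 --0--> r3
  r3 --1--> r2
Final state: r2
Accept states: {r3}
No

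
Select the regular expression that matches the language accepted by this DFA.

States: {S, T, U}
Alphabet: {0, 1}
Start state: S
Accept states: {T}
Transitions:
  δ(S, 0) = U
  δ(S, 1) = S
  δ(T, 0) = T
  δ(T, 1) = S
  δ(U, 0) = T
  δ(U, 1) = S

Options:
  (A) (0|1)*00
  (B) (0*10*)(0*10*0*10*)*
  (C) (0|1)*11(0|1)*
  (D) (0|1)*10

Check each option against the DFA on short strings; one disagreement eliminates an option:
  (A) (0|1)*00: agrees with the DFA on every string of length ≤ 6
  (B) (0*10*)(0*10*0*10*)*: on '1' the DFA goes S → S and rejects (S ∉ Accept), but the regex matches it → eliminate
  (C) (0|1)*11(0|1)*: on '00' the DFA goes S → U → T and accepts (T ∈ Accept), but the regex does not match it → eliminate
  (D) (0|1)*10: on '00' the DFA goes S → U → T and accepts (T ∈ Accept), but the regex does not match it → eliminate
Only (A) is consistent with the DFA.
(A) (0|1)*00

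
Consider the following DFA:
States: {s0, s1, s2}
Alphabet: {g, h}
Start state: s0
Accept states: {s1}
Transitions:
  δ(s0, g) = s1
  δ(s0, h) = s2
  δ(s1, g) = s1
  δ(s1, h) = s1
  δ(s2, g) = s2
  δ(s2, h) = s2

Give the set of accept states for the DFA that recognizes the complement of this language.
Complement accept states = All states \ Original accept states
= {s0, s1, s2} \ {s1}
{s0, s2}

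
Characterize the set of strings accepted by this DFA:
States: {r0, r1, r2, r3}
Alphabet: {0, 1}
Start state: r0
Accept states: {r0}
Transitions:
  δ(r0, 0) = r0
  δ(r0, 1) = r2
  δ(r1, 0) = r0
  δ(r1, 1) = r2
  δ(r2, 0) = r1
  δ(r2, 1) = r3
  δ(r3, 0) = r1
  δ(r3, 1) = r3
Testing a few strings:
  '110' → reject
  '000' → accept
  '10' → reject
  '1001' → reject
State roles: r0=value ≡ 0 (mod 4); r1=value ≡ 2 (mod 4); r2=value ≡ 1 (mod 4); r3=value ≡ 3 (mod 4)
All binary strings representing a multiple of 4 (read in base 2; leading zeros allowed and ε counts as 0)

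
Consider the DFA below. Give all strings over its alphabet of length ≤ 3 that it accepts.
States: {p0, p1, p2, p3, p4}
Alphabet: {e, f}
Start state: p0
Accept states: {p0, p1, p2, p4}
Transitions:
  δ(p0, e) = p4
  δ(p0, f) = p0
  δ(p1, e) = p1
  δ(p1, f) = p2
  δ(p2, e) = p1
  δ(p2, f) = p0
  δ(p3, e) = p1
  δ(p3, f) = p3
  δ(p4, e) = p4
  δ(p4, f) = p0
ε, e, f, ee, ef, fe, ff, eee, eef, efe, eff, fee, fef, ffe, fff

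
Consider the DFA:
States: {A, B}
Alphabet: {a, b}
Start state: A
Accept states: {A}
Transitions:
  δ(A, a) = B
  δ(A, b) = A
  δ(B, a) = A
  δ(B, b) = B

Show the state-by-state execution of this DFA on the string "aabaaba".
read 'a': A → B
  read 'a': B → A
  read 'b': A → A
  read 'a': A → B
  read 'a': B → A
  read 'b': A → A
  read 'a': A → B
A -> B -> A -> A -> B -> A -> A -> B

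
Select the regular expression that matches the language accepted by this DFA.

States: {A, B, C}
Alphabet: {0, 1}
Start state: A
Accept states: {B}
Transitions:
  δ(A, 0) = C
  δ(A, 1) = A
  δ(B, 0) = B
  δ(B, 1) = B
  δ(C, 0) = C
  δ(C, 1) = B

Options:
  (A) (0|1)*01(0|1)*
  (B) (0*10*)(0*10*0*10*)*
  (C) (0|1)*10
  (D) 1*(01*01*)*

Check each option against the DFA on short strings; one disagreement eliminates an option:
  (A) (0|1)*01(0|1)*: agrees with the DFA on every string of length ≤ 6
  (B) (0*10*)(0*10*0*10*)*: on '1' the DFA goes A → A and rejects (A ∉ Accept), but the regex matches it → eliminate
  (C) (0|1)*10: on '01' the DFA goes A → C → B and accepts (B ∈ Accept), but the regex does not match it → eliminate
  (D) 1*(01*01*)*: on ε the DFA stays in A and rejects (A ∉ Accept), but the regex matches it → eliminate
Only (A) is consistent with the DFA.
(A) (0|1)*01(0|1)*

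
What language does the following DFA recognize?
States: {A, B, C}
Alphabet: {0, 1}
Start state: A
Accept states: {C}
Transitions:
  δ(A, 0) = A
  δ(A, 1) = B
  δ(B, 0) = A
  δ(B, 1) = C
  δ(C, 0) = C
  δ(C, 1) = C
Testing a few strings:
  '11' → accept
  '001' → reject
  '01' → reject
  '0111' → accept
State roles: A=no progress toward 11; B=one trailing 1; C=substring 11 seen
All binary strings containing the substring 11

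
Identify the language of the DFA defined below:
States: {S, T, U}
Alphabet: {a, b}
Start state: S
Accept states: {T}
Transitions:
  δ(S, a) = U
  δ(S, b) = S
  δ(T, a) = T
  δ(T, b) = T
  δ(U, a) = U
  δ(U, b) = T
Testing a few strings:
  'a' → reject
  'bbba' → reject
  'baba' → accept
  'ba' → reject
State roles: S=no a seen yet; T=substring ab seen; U=seen a a, waiting for b
All strings over {a,b} containing the substring ab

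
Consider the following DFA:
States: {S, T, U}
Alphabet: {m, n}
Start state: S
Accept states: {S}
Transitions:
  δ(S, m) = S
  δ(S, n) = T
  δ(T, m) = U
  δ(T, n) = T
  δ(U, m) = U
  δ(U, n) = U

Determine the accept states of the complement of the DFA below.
Complement accept states = All states \ Original accept states
= {S, T, U} \ {S}
{T, U}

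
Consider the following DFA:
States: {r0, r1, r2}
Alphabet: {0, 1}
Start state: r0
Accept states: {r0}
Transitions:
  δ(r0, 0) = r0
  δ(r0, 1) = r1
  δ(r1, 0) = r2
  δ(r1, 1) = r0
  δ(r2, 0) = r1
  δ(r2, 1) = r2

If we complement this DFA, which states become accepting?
Complement accept states = All states \ Original accept states
= {r0, r1, r2} \ {r0}
{r1, r2}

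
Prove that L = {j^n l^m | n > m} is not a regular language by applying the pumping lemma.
Assume L is regular with pumping length p. Idea: pumping down the j-block drops the j-count to at most the l-count.
Choose s = j^(p+1) l^p ∈ L (|s| = 2p+1 ≥ p). By the pumping lemma, s = xyz with |xy| ≤ p, |y| > 0, so y = j^k with k ≥ 1. Take i = 0: xz = j^(p+1−k) l^p. Since k ≥ 1, p+1−k ≤ p, so the number of j's is no longer strictly greater than the number of l's, hence xz ∉ L.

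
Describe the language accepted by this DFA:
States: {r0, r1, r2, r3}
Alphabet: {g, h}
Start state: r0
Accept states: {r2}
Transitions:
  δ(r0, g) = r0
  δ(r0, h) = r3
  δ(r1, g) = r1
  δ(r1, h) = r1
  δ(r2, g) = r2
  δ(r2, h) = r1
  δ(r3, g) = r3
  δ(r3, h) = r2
Testing a few strings:
  'hgh' → accept
  'gggh' → reject
  'h' → reject
  'gghh' → accept
State roles: r0=zero h's; r1=≥ three h's (dead); r2=two h's; r3=one h
All strings over {g,h} containing exactly two h's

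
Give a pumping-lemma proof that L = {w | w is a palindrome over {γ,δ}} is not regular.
Assume L is regular with pumping length p. Idea: pumping the leading γ-block breaks the symmetry.
Choose s = γ^p δ γ^p (a palindrome of length 2p+1 ≥ p). By the pumping lemma, s = xyz with |xy| ≤ p, |y| > 0, so y = γ^k with k > 0 (xy lies entirely in the first γ^p). Then xy²z = γ^(p+k) δ γ^p, which is not a palindrome since p+k ≠ p.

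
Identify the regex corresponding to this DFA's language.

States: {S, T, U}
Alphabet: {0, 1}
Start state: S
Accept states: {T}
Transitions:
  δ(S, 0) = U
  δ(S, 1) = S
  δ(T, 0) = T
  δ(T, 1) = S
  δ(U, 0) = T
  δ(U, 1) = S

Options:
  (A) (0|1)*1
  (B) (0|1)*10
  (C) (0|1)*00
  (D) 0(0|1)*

Check each option against the DFA on short strings; one disagreement eliminates an option:
  (A) (0|1)*1: on '1' the DFA goes S → S and rejects (S ∉ Accept), but the regex matches it → eliminate
  (B) (0|1)*10: on '00' the DFA goes S → U → T and accepts (T ∈ Accept), but the regex does not match it → eliminate
  (C) (0|1)*00: agrees with the DFA on every string of length ≤ 6
  (D) 0(0|1)*: on '0' the DFA goes S → U and rejects (U ∉ Accept), but the regex matches it → eliminate
Only (C) is consistent with the DFA.
(C) (0|1)*00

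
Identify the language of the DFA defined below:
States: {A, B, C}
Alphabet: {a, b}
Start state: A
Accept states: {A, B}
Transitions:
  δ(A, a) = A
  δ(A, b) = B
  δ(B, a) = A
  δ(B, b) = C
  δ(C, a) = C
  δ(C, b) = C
Testing a few strings:
  'baa' → accept
  'ba' → accept
  'b' → accept
  'a' → accept
State roles: A=last symbol not b (ok); B=last symbol b (ok); C=saw bb (dead)
All strings over {a,b} with no two consecutive b's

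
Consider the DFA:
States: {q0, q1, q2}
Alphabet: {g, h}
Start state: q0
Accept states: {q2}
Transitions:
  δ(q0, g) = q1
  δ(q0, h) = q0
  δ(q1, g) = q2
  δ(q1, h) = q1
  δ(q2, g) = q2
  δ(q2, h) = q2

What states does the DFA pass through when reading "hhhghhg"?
read 'h': q0 → q0
  read 'h': q0 → q0
  read 'h': q0 → q0
  read 'g': q0 → q1
  read 'h': q1 → q1
  read 'h': q1 → q1
  read 'g': q1 → q2
q0 -> q0 -> q0 -> q0 -> q1 -> q1 -> q1 -> q2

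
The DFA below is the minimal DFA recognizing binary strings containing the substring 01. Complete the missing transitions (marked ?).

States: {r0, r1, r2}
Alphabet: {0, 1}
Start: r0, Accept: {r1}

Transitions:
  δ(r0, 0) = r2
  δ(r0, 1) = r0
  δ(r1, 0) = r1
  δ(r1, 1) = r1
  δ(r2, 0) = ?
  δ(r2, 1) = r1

From the language and accept set, identify what each state tracks — r0: no 0 seen yet; r1: substring 01 seen; r2: seen a 0, waiting for 1.
Each missing δ(q, a) is the state matching the new tracked value after reading a.
δ(r2, 0) = r2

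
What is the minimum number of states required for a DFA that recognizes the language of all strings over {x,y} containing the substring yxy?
By Myhill–Nerode, count the distinguishable equivalence classes: 4 classes — one per longest suffix of the input that is a prefix of 'yxy' (lengths 0 through 2), plus an absorbing 'already seen yxy' class.
4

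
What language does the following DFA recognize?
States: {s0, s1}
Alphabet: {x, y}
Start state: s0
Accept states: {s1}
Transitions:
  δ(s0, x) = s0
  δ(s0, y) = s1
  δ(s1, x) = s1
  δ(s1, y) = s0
Testing a few strings:
  'xxx' → reject
  'yy' → reject
  'xxy' → accept
  'y' → accept
State roles: s0=even number of y's so far; s1=odd number of y's so far
All strings over {x,y} with an odd number of y's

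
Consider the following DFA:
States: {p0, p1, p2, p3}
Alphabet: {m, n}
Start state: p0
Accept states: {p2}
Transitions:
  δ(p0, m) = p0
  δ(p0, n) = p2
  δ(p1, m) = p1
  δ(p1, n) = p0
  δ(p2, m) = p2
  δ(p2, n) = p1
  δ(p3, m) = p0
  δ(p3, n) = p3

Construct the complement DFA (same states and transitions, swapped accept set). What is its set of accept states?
Complement accept states = All states \ Original accept states
= {p0, p1, p2, p3} \ {p2}
{p0, p1, p3}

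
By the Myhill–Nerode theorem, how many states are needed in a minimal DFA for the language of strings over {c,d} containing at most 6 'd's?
By Myhill–Nerode, count the distinguishable equivalence classes: 8 classes — having seen 0, 1, …, 6, or >6 copies of 'd'; counts 0 through 6 are accepting and >6 is dead.
8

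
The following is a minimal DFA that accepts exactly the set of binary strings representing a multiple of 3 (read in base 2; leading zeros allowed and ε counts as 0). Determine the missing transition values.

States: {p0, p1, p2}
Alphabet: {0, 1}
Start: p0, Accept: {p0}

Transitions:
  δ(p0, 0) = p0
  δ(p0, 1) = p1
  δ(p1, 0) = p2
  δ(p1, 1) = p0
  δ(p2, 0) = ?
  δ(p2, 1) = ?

From the language and accept set, identify what each state tracks — p0: value ≡ 0 (mod 3); p1: value ≡ 1 (mod 3); p2: value ≡ 2 (mod 3).
Each missing δ(q, a) is the state matching the new tracked value after reading a.
δ(p2, 0) = p1; δ(p2, 1) = p2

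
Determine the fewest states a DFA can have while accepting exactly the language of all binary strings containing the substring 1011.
By Myhill–Nerode, count the distinguishable equivalence classes: 5 classes — one per longest suffix of the input that is a prefix of '1011' (lengths 0 through 3), plus an absorbing 'already seen 1011' class.
5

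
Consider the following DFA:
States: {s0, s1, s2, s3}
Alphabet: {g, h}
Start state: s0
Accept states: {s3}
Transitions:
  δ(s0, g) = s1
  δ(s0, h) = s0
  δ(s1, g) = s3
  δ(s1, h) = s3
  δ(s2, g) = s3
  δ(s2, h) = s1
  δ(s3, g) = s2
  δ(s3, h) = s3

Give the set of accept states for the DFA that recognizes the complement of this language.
Complement accept states = All states \ Original accept states
= {s0, s1, s2, s3} \ {s3}
{s0, s1, s2}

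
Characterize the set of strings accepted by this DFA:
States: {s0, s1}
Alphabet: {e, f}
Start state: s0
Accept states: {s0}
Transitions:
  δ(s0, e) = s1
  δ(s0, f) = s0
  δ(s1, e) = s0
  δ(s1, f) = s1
Testing a few strings:
  'e' → reject
  'ffe' → reject
  'ff' → accept
  'ee' → accept
State roles: s0=even number of e's so far; s1=odd number of e's so far
All strings over {e,f} with an even number of e's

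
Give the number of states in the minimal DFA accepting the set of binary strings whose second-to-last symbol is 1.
By Myhill–Nerode, count the distinguishable equivalence classes: 2^2 = 4 classes — the DFA must remember the last 2 symbols read; every pair of distinct length-2 suffixes is distinguishable by some continuation.
4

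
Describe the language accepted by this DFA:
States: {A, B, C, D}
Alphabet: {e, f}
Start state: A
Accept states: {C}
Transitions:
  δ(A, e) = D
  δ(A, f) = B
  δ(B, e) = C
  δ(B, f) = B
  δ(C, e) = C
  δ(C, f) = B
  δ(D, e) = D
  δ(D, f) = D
Testing a few strings:
  'f' → reject
  'efe' → reject
  'ef' → reject
  'fff' → reject
State roles: A=no input read; B=started with f, last symbol f; C=started with f, last symbol e; D=started with e (dead)
All strings over {e,f} that start with f and end with e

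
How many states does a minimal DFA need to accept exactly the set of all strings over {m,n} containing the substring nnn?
By Myhill–Nerode, count the distinguishable equivalence classes: 4 classes — one per longest suffix of the input that is a prefix of 'nnn' (lengths 0 through 2), plus an absorbing 'already seen nnn' class.
4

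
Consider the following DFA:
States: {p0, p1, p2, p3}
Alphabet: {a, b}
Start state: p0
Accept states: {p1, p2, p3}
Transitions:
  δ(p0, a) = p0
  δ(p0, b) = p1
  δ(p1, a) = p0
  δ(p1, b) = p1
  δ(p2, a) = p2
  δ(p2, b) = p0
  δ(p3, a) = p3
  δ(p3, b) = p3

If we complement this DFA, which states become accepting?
Complement accept states = All states \ Original accept states
= {p0, p1, p2, p3} \ {p1, p2, p3}
{p0}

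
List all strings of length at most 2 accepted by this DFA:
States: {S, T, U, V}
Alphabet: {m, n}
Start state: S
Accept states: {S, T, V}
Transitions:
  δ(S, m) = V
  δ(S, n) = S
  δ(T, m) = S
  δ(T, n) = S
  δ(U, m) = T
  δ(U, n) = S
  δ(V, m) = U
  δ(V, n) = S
ε, m, n, mn, nm, nn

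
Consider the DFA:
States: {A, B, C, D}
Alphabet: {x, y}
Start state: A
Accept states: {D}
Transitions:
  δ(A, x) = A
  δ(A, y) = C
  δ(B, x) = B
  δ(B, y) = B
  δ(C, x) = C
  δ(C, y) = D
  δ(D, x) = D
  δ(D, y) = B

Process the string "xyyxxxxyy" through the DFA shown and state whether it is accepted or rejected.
Processing string "xyyxxxxyy":
  A --x--> A
  A --y--> C
  C --y--> D
  D --x--> D
  D --x--> D
  D --x--> D
  D --x--> D
  D --y--> B
  B --y--> B
Final state: B
Accept states: {D}
No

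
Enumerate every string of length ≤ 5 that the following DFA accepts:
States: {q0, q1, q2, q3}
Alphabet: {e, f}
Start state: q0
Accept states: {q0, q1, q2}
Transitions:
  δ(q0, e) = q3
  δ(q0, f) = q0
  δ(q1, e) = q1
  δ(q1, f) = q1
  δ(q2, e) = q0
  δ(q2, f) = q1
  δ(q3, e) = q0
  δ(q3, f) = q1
ε, f, ee, ef, ff, eef, efe, eff, fee, fef, fff, eeee, eeef, eeff, efee, efef, effe, efff, feef, fefe, feff, ffee, ffef, ffff, eeeef, eeefe, eeeff, eefee, eefef, eefff, efeee, efeef, efefe, efeff, effee, effef, efffe, effff, feeee, feeef, feeff, fefee, fefef, feffe, fefff, ffeef, ffefe, ffeff, fffee, fffef, fffff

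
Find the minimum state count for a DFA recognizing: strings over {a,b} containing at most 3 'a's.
By Myhill–Nerode, count the distinguishable equivalence classes: 5 classes — having seen 0, 1, …, 3, or >3 copies of 'a'; counts 0 through 3 are accepting and >3 is dead.
5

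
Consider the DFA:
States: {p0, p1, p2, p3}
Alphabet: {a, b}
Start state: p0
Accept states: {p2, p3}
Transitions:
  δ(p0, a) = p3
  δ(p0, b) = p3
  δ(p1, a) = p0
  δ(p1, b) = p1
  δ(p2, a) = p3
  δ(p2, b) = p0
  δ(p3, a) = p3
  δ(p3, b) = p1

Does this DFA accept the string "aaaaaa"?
Processing string "aaaaaa":
  p0 --a--> p3
  p3 --a--> p3
  p3 --a--> p3
  p3 --a--> p3
  p3 --a--> p3
  p3 --a--> p3
Final state: p3
Accept states: {p2, p3}
Yes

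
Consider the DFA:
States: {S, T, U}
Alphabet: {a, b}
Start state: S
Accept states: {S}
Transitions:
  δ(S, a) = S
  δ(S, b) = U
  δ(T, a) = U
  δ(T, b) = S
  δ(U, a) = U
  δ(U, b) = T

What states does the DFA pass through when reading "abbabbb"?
read 'a': S → S
  read 'b': S → U
  read 'b': U → T
  read 'a': T → U
  read 'b': U → T
  read 'b': T → S
  read 'b': S → U
S -> S -> U -> T -> U -> T -> S -> U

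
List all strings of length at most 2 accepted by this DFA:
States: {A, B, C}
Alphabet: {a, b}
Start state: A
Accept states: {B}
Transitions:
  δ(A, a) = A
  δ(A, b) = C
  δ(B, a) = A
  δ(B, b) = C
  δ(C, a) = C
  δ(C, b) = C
None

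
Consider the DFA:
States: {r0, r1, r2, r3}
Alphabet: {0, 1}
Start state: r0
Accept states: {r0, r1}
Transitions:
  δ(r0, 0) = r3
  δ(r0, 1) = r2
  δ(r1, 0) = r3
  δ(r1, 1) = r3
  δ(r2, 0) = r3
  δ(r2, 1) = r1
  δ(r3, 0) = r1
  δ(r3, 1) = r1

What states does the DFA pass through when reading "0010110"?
read '0': r0 → r3
  read '0': r3 → r1
  read '1': r1 → r3
  read '0': r3 → r1
  read '1': r1 → r3
  read '1': r3 → r1
  read '0': r1 → r3
r0 -> r3 -> r1 -> r3 -> r1 -> r3 -> r1 -> r3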